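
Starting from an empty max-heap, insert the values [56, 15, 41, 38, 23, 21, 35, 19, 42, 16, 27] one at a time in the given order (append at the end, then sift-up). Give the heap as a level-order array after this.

[56, 42, 41, 38, 27, 21, 35, 15, 19, 16, 23]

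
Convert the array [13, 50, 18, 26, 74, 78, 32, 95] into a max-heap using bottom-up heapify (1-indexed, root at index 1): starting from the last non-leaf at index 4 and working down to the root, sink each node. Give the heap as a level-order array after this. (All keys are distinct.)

sift down from index 4:
  26 vs only child 95 at index 8, swap → [13, 50, 18, 95, 74, 78, 32, 26]
sift down from index 3:
  18 vs larger child 78 at index 6, swap → [13, 50, 78, 95, 74, 18, 32, 26]
sift down from index 2:
  50 vs larger child 95 at index 4, swap → [13, 95, 78, 50, 74, 18, 32, 26]
sift down from index 1:
  13 vs larger child 95 at index 2, swap → [95, 13, 78, 50, 74, 18, 32, 26]
  13 vs larger child 74 at index 5, swap → [95, 74, 78, 50, 13, 18, 32, 26]

[95, 74, 78, 50, 13, 18, 32, 26]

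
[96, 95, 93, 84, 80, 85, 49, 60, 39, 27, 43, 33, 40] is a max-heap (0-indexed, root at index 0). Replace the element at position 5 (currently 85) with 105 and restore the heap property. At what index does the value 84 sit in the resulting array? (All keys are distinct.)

3

set index 5 from 85 to 105 → [96, 95, 93, 84, 80, 105, 49, 60, 39, 27, 43, 33, 40]
105 > parent 93 at index 2, swap → [96, 95, 105, 84, 80, 93, 49, 60, 39, 27, 43, 33, 40]
105 > parent 96 at index 0, swap → [105, 95, 96, 84, 80, 93, 49, 60, 39, 27, 43, 33, 40]
resulting array: [105, 95, 96, 84, 80, 93, 49, 60, 39, 27, 43, 33, 40]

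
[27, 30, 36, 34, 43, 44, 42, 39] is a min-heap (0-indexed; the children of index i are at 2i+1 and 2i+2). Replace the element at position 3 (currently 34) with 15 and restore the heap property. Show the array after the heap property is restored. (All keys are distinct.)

[15, 27, 36, 30, 43, 44, 42, 39]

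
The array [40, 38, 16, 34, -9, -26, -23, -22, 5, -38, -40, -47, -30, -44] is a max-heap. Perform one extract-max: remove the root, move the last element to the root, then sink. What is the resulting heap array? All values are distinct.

[38, 34, 16, 5, -9, -26, -23, -22, -44, -38, -40, -47, -30]

remove root 40; move last element -44 to root → [-44, 38, 16, 34, -9, -26, -23, -22, 5, -38, -40, -47, -30]
-44 vs larger child 38 at index 1, swap → [38, -44, 16, 34, -9, -26, -23, -22, 5, -38, -40, -47, -30]
-44 vs larger child 34 at index 3, swap → [38, 34, 16, -44, -9, -26, -23, -22, 5, -38, -40, -47, -30]
-44 vs larger child 5 at index 8, swap → [38, 34, 16, 5, -9, -26, -23, -22, -44, -38, -40, -47, -30]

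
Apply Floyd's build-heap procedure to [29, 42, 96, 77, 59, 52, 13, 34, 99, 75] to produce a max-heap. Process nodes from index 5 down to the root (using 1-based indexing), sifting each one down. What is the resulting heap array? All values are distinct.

sift down from index 5:
  59 vs only child 75 at index 10, swap → [29, 42, 96, 77, 75, 52, 13, 34, 99, 59]
sift down from index 4:
  77 vs larger child 99 at index 9, swap → [29, 42, 96, 99, 75, 52, 13, 34, 77, 59]
sift down from index 3: already satisfies heap property
sift down from index 2:
  42 vs larger child 99 at index 4, swap → [29, 99, 96, 42, 75, 52, 13, 34, 77, 59]
  42 vs larger child 77 at index 9, swap → [29, 99, 96, 77, 75, 52, 13, 34, 42, 59]
sift down from index 1:
  29 vs larger child 99 at index 2, swap → [99, 29, 96, 77, 75, 52, 13, 34, 42, 59]
  29 vs larger child 77 at index 4, swap → [99, 77, 96, 29, 75, 52, 13, 34, 42, 59]
  29 vs larger child 42 at index 9, swap → [99, 77, 96, 42, 75, 52, 13, 34, 29, 59]

[99, 77, 96, 42, 75, 52, 13, 34, 29, 59]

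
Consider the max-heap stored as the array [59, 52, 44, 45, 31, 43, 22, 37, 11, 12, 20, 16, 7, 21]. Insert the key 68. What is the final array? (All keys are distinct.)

[68, 52, 59, 45, 31, 43, 44, 37, 11, 12, 20, 16, 7, 21, 22]

append 68 at index 14 → [59, 52, 44, 45, 31, 43, 22, 37, 11, 12, 20, 16, 7, 21, 68]
68 > parent 22 at index 6, swap → [59, 52, 44, 45, 31, 43, 68, 37, 11, 12, 20, 16, 7, 21, 22]
68 > parent 44 at index 2, swap → [59, 52, 68, 45, 31, 43, 44, 37, 11, 12, 20, 16, 7, 21, 22]
68 > parent 59 at index 0, swap → [68, 52, 59, 45, 31, 43, 44, 37, 11, 12, 20, 16, 7, 21, 22]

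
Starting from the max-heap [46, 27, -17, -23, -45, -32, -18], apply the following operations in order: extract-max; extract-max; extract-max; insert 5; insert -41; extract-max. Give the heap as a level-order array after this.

[-18, -23, -32, -45, -41]

extract-max → returns 46:
  remove root 46; move last element -18 to root → [-18, 27, -17, -23, -45, -32]
  -18 vs larger child 27 at index 1, swap → [27, -18, -17, -23, -45, -32]
extract-max → returns 27:
  remove root 27; move last element -32 to root → [-32, -18, -17, -23, -45]
  -32 vs larger child -17 at index 2, swap → [-17, -18, -32, -23, -45]
extract-max → returns -17:
  remove root -17; move last element -45 to root → [-45, -18, -32, -23]
  -45 vs larger child -18 at index 1, swap → [-18, -45, -32, -23]
  -45 vs only child -23 at index 3, swap → [-18, -23, -32, -45]
insert 5:
  append 5 at index 4 → [-18, -23, -32, -45, 5]
  5 > parent -23 at index 1, swap → [-18, 5, -32, -45, -23]
  5 > parent -18 at index 0, swap → [5, -18, -32, -45, -23]
insert -41:
  append -41 at index 5 → [5, -18, -32, -45, -23, -41] (no swap needed)
extract-max → returns 5:
  remove root 5; move last element -41 to root → [-41, -18, -32, -45, -23]
  -41 vs larger child -18 at index 1, swap → [-18, -41, -32, -45, -23]
  -41 vs larger child -23 at index 4, swap → [-18, -23, -32, -45, -41]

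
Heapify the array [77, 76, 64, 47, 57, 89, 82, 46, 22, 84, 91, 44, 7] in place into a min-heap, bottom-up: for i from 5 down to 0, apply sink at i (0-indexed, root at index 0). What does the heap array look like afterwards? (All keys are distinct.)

sift down from index 5:
  89 vs smaller child 7 at index 12, swap → [77, 76, 64, 47, 57, 7, 82, 46, 22, 84, 91, 44, 89]
sift down from index 4: already satisfies heap property
sift down from index 3:
  47 vs smaller child 22 at index 8, swap → [77, 76, 64, 22, 57, 7, 82, 46, 47, 84, 91, 44, 89]
sift down from index 2:
  64 vs smaller child 7 at index 5, swap → [77, 76, 7, 22, 57, 64, 82, 46, 47, 84, 91, 44, 89]
  64 vs smaller child 44 at index 11, swap → [77, 76, 7, 22, 57, 44, 82, 46, 47, 84, 91, 64, 89]
sift down from index 1:
  76 vs smaller child 22 at index 3, swap → [77, 22, 7, 76, 57, 44, 82, 46, 47, 84, 91, 64, 89]
  76 vs smaller child 46 at index 7, swap → [77, 22, 7, 46, 57, 44, 82, 76, 47, 84, 91, 64, 89]
sift down from index 0:
  77 vs smaller child 7 at index 2, swap → [7, 22, 77, 46, 57, 44, 82, 76, 47, 84, 91, 64, 89]
  77 vs smaller child 44 at index 5, swap → [7, 22, 44, 46, 57, 77, 82, 76, 47, 84, 91, 64, 89]
  77 vs smaller child 64 at index 11, swap → [7, 22, 44, 46, 57, 64, 82, 76, 47, 84, 91, 77, 89]

[7, 22, 44, 46, 57, 64, 82, 76, 47, 84, 91, 77, 89]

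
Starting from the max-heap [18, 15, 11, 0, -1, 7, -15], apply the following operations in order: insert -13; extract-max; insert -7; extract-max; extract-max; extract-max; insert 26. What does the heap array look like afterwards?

[26, -1, 0, -7, -15, -13]

insert -13:
  append -13 at index 7 → [18, 15, 11, 0, -1, 7, -15, -13] (no swap needed)
extract-max → returns 18:
  remove root 18; move last element -13 to root → [-13, 15, 11, 0, -1, 7, -15]
  -13 vs larger child 15 at index 1, swap → [15, -13, 11, 0, -1, 7, -15]
  -13 vs larger child 0 at index 3, swap → [15, 0, 11, -13, -1, 7, -15]
insert -7:
  append -7 at index 7 → [15, 0, 11, -13, -1, 7, -15, -7]
  -7 > parent -13 at index 3, swap → [15, 0, 11, -7, -1, 7, -15, -13]
extract-max → returns 15:
  remove root 15; move last element -13 to root → [-13, 0, 11, -7, -1, 7, -15]
  -13 vs larger child 11 at index 2, swap → [11, 0, -13, -7, -1, 7, -15]
  -13 vs larger child 7 at index 5, swap → [11, 0, 7, -7, -1, -13, -15]
extract-max → returns 11:
  remove root 11; move last element -15 to root → [-15, 0, 7, -7, -1, -13]
  -15 vs larger child 7 at index 2, swap → [7, 0, -15, -7, -1, -13]
  -15 vs only child -13 at index 5, swap → [7, 0, -13, -7, -1, -15]
extract-max → returns 7:
  remove root 7; move last element -15 to root → [-15, 0, -13, -7, -1]
  -15 vs larger child 0 at index 1, swap → [0, -15, -13, -7, -1]
  -15 vs larger child -1 at index 4, swap → [0, -1, -13, -7, -15]
insert 26:
  append 26 at index 5 → [0, -1, -13, -7, -15, 26]
  26 > parent -13 at index 2, swap → [0, -1, 26, -7, -15, -13]
  26 > parent 0 at index 0, swap → [26, -1, 0, -7, -15, -13]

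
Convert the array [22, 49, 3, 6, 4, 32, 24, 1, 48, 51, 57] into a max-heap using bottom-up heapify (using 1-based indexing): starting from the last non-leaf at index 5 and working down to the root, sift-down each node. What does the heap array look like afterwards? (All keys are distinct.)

sift down from index 5:
  4 vs larger child 57 at index 11, swap → [22, 49, 3, 6, 57, 32, 24, 1, 48, 51, 4]
sift down from index 4:
  6 vs larger child 48 at index 9, swap → [22, 49, 3, 48, 57, 32, 24, 1, 6, 51, 4]
sift down from index 3:
  3 vs larger child 32 at index 6, swap → [22, 49, 32, 48, 57, 3, 24, 1, 6, 51, 4]
sift down from index 2:
  49 vs larger child 57 at index 5, swap → [22, 57, 32, 48, 49, 3, 24, 1, 6, 51, 4]
  49 vs larger child 51 at index 10, swap → [22, 57, 32, 48, 51, 3, 24, 1, 6, 49, 4]
sift down from index 1:
  22 vs larger child 57 at index 2, swap → [57, 22, 32, 48, 51, 3, 24, 1, 6, 49, 4]
  22 vs larger child 51 at index 5, swap → [57, 51, 32, 48, 22, 3, 24, 1, 6, 49, 4]
  22 vs larger child 49 at index 10, swap → [57, 51, 32, 48, 49, 3, 24, 1, 6, 22, 4]

[57, 51, 32, 48, 49, 3, 24, 1, 6, 22, 4]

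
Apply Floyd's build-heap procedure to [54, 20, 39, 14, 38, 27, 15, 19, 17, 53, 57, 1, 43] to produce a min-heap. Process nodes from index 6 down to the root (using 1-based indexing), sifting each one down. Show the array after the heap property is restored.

[1, 14, 15, 17, 38, 27, 54, 19, 20, 53, 57, 39, 43]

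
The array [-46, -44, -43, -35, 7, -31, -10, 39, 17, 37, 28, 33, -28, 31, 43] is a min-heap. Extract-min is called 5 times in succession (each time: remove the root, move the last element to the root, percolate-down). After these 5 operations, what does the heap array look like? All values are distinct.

[-28, 7, -10, 17, 28, 33, 31, 39, 43, 37]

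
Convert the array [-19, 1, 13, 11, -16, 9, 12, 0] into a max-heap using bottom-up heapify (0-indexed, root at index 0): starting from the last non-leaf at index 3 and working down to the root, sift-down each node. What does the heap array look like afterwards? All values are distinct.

[13, 11, 12, 1, -16, 9, -19, 0]

sift down from index 3: already satisfies heap property
sift down from index 2: already satisfies heap property
sift down from index 1:
  1 vs larger child 11 at index 3, swap → [-19, 11, 13, 1, -16, 9, 12, 0]
sift down from index 0:
  -19 vs larger child 13 at index 2, swap → [13, 11, -19, 1, -16, 9, 12, 0]
  -19 vs larger child 12 at index 6, swap → [13, 11, 12, 1, -16, 9, -19, 0]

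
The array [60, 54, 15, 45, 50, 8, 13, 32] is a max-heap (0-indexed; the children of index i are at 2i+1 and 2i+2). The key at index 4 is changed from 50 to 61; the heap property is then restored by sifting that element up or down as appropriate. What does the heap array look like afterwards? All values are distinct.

[61, 60, 15, 45, 54, 8, 13, 32]

set index 4 from 50 to 61 → [60, 54, 15, 45, 61, 8, 13, 32]
61 > parent 54 at index 1, swap → [60, 61, 15, 45, 54, 8, 13, 32]
61 > parent 60 at index 0, swap → [61, 60, 15, 45, 54, 8, 13, 32]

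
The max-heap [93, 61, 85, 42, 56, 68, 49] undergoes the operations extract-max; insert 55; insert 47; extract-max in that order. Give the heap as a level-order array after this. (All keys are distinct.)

extract-max → returns 93:
  remove root 93; move last element 49 to root → [49, 61, 85, 42, 56, 68]
  49 vs larger child 85 at index 2, swap → [85, 61, 49, 42, 56, 68]
  49 vs only child 68 at index 5, swap → [85, 61, 68, 42, 56, 49]
insert 55:
  append 55 at index 6 → [85, 61, 68, 42, 56, 49, 55] (no swap needed)
insert 47:
  append 47 at index 7 → [85, 61, 68, 42, 56, 49, 55, 47]
  47 > parent 42 at index 3, swap → [85, 61, 68, 47, 56, 49, 55, 42]
extract-max → returns 85:
  remove root 85; move last element 42 to root → [42, 61, 68, 47, 56, 49, 55]
  42 vs larger child 68 at index 2, swap → [68, 61, 42, 47, 56, 49, 55]
  42 vs larger child 55 at index 6, swap → [68, 61, 55, 47, 56, 49, 42]

[68, 61, 55, 47, 56, 49, 42]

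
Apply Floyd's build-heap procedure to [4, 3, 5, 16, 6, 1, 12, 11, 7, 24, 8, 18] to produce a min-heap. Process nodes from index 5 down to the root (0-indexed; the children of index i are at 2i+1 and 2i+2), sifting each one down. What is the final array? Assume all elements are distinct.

[1, 3, 4, 7, 6, 5, 12, 11, 16, 24, 8, 18]

sift down from index 5: already satisfies heap property
sift down from index 4: already satisfies heap property
sift down from index 3:
  16 vs smaller child 7 at index 8, swap → [4, 3, 5, 7, 6, 1, 12, 11, 16, 24, 8, 18]
sift down from index 2:
  5 vs smaller child 1 at index 5, swap → [4, 3, 1, 7, 6, 5, 12, 11, 16, 24, 8, 18]
sift down from index 1: already satisfies heap property
sift down from index 0:
  4 vs smaller child 1 at index 2, swap → [1, 3, 4, 7, 6, 5, 12, 11, 16, 24, 8, 18]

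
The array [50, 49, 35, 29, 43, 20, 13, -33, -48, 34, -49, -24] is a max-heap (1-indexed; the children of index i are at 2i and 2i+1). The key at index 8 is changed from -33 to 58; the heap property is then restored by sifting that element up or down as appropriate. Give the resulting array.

[58, 50, 35, 49, 43, 20, 13, 29, -48, 34, -49, -24]

set index 8 from -33 to 58 → [50, 49, 35, 29, 43, 20, 13, 58, -48, 34, -49, -24]
58 > parent 29 at index 4, swap → [50, 49, 35, 58, 43, 20, 13, 29, -48, 34, -49, -24]
58 > parent 49 at index 2, swap → [50, 58, 35, 49, 43, 20, 13, 29, -48, 34, -49, -24]
58 > parent 50 at index 1, swap → [58, 50, 35, 49, 43, 20, 13, 29, -48, 34, -49, -24]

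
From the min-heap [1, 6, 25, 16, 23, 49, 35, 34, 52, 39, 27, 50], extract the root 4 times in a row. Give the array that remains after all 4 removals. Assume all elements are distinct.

extract-min #1 returns 1:
  remove root 1; move last element 50 to root → [50, 6, 25, 16, 23, 49, 35, 34, 52, 39, 27]
  50 vs smaller child 6 at index 1, swap → [6, 50, 25, 16, 23, 49, 35, 34, 52, 39, 27]
  50 vs smaller child 16 at index 3, swap → [6, 16, 25, 50, 23, 49, 35, 34, 52, 39, 27]
  50 vs smaller child 34 at index 7, swap → [6, 16, 25, 34, 23, 49, 35, 50, 52, 39, 27]
extract-min #2 returns 6:
  remove root 6; move last element 27 to root → [27, 16, 25, 34, 23, 49, 35, 50, 52, 39]
  27 vs smaller child 16 at index 1, swap → [16, 27, 25, 34, 23, 49, 35, 50, 52, 39]
  27 vs smaller child 23 at index 4, swap → [16, 23, 25, 34, 27, 49, 35, 50, 52, 39]
extract-min #3 returns 16:
  remove root 16; move last element 39 to root → [39, 23, 25, 34, 27, 49, 35, 50, 52]
  39 vs smaller child 23 at index 1, swap → [23, 39, 25, 34, 27, 49, 35, 50, 52]
  39 vs smaller child 27 at index 4, swap → [23, 27, 25, 34, 39, 49, 35, 50, 52]
extract-min #4 returns 23:
  remove root 23; move last element 52 to root → [52, 27, 25, 34, 39, 49, 35, 50]
  52 vs smaller child 25 at index 2, swap → [25, 27, 52, 34, 39, 49, 35, 50]
  52 vs smaller child 35 at index 6, swap → [25, 27, 35, 34, 39, 49, 52, 50]

[25, 27, 35, 34, 39, 49, 52, 50]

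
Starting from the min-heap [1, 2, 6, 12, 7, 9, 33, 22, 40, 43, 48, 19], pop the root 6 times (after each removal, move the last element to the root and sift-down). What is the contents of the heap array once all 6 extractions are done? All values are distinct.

[19, 22, 33, 40, 43, 48]

extract-min #1 returns 1:
  remove root 1; move last element 19 to root → [19, 2, 6, 12, 7, 9, 33, 22, 40, 43, 48]
  19 vs smaller child 2 at index 1, swap → [2, 19, 6, 12, 7, 9, 33, 22, 40, 43, 48]
  19 vs smaller child 7 at index 4, swap → [2, 7, 6, 12, 19, 9, 33, 22, 40, 43, 48]
extract-min #2 returns 2:
  remove root 2; move last element 48 to root → [48, 7, 6, 12, 19, 9, 33, 22, 40, 43]
  48 vs smaller child 6 at index 2, swap → [6, 7, 48, 12, 19, 9, 33, 22, 40, 43]
  48 vs smaller child 9 at index 5, swap → [6, 7, 9, 12, 19, 48, 33, 22, 40, 43]
extract-min #3 returns 6:
  remove root 6; move last element 43 to root → [43, 7, 9, 12, 19, 48, 33, 22, 40]
  43 vs smaller child 7 at index 1, swap → [7, 43, 9, 12, 19, 48, 33, 22, 40]
  43 vs smaller child 12 at index 3, swap → [7, 12, 9, 43, 19, 48, 33, 22, 40]
  43 vs smaller child 22 at index 7, swap → [7, 12, 9, 22, 19, 48, 33, 43, 40]
extract-min #4 returns 7:
  remove root 7; move last element 40 to root → [40, 12, 9, 22, 19, 48, 33, 43]
  40 vs smaller child 9 at index 2, swap → [9, 12, 40, 22, 19, 48, 33, 43]
  40 vs smaller child 33 at index 6, swap → [9, 12, 33, 22, 19, 48, 40, 43]
extract-min #5 returns 9:
  remove root 9; move last element 43 to root → [43, 12, 33, 22, 19, 48, 40]
  43 vs smaller child 12 at index 1, swap → [12, 43, 33, 22, 19, 48, 40]
  43 vs smaller child 19 at index 4, swap → [12, 19, 33, 22, 43, 48, 40]
extract-min #6 returns 12:
  remove root 12; move last element 40 to root → [40, 19, 33, 22, 43, 48]
  40 vs smaller child 19 at index 1, swap → [19, 40, 33, 22, 43, 48]
  40 vs smaller child 22 at index 3, swap → [19, 22, 33, 40, 43, 48]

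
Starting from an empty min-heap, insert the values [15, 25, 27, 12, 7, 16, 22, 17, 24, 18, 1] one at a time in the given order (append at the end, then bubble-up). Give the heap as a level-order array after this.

[1, 7, 16, 17, 12, 27, 22, 25, 24, 18, 15]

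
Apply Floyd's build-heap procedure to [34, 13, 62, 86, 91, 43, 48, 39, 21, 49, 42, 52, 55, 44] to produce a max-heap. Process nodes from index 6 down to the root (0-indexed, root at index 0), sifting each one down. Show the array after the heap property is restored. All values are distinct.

[91, 86, 62, 39, 49, 55, 48, 34, 21, 13, 42, 52, 43, 44]

sift down from index 6: already satisfies heap property
sift down from index 5:
  43 vs larger child 55 at index 12, swap → [34, 13, 62, 86, 91, 55, 48, 39, 21, 49, 42, 52, 43, 44]
sift down from index 4: already satisfies heap property
sift down from index 3: already satisfies heap property
sift down from index 2: already satisfies heap property
sift down from index 1:
  13 vs larger child 91 at index 4, swap → [34, 91, 62, 86, 13, 55, 48, 39, 21, 49, 42, 52, 43, 44]
  13 vs larger child 49 at index 9, swap → [34, 91, 62, 86, 49, 55, 48, 39, 21, 13, 42, 52, 43, 44]
sift down from index 0:
  34 vs larger child 91 at index 1, swap → [91, 34, 62, 86, 49, 55, 48, 39, 21, 13, 42, 52, 43, 44]
  34 vs larger child 86 at index 3, swap → [91, 86, 62, 34, 49, 55, 48, 39, 21, 13, 42, 52, 43, 44]
  34 vs larger child 39 at index 7, swap → [91, 86, 62, 39, 49, 55, 48, 34, 21, 13, 42, 52, 43, 44]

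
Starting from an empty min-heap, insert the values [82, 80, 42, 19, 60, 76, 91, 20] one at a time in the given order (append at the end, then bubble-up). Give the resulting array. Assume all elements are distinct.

[19, 20, 76, 42, 60, 80, 91, 82]

Insert 82:
  append 82 at index 0 → [82] (no swap needed)
Insert 80:
  append 80 at index 1 → [82, 80]
  80 < parent 82 at index 0, swap → [80, 82]
Insert 42:
  append 42 at index 2 → [80, 82, 42]
  42 < parent 80 at index 0, swap → [42, 82, 80]
Insert 19:
  append 19 at index 3 → [42, 82, 80, 19]
  19 < parent 82 at index 1, swap → [42, 19, 80, 82]
  19 < parent 42 at index 0, swap → [19, 42, 80, 82]
Insert 60:
  append 60 at index 4 → [19, 42, 80, 82, 60] (no swap needed)
Insert 76:
  append 76 at index 5 → [19, 42, 80, 82, 60, 76]
  76 < parent 80 at index 2, swap → [19, 42, 76, 82, 60, 80]
Insert 91:
  append 91 at index 6 → [19, 42, 76, 82, 60, 80, 91] (no swap needed)
Insert 20:
  append 20 at index 7 → [19, 42, 76, 82, 60, 80, 91, 20]
  20 < parent 82 at index 3, swap → [19, 42, 76, 20, 60, 80, 91, 82]
  20 < parent 42 at index 1, swap → [19, 20, 76, 42, 60, 80, 91, 82]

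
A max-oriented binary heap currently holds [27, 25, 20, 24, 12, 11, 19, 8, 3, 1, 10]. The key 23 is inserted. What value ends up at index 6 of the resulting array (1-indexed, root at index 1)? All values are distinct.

append 23 at index 12 → [27, 25, 20, 24, 12, 11, 19, 8, 3, 1, 10, 23]
23 > parent 11 at index 6, swap → [27, 25, 20, 24, 12, 23, 19, 8, 3, 1, 10, 11]
23 > parent 20 at index 3, swap → [27, 25, 23, 24, 12, 20, 19, 8, 3, 1, 10, 11]
resulting array: [27, 25, 23, 24, 12, 20, 19, 8, 3, 1, 10, 11]

20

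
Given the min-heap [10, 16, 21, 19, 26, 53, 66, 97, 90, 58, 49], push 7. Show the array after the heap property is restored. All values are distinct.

append 7 at index 11 → [10, 16, 21, 19, 26, 53, 66, 97, 90, 58, 49, 7]
7 < parent 53 at index 5, swap → [10, 16, 21, 19, 26, 7, 66, 97, 90, 58, 49, 53]
7 < parent 21 at index 2, swap → [10, 16, 7, 19, 26, 21, 66, 97, 90, 58, 49, 53]
7 < parent 10 at index 0, swap → [7, 16, 10, 19, 26, 21, 66, 97, 90, 58, 49, 53]

[7, 16, 10, 19, 26, 21, 66, 97, 90, 58, 49, 53]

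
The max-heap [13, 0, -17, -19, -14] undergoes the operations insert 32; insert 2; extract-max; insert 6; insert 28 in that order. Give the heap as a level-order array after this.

[28, 13, 6, 0, -14, -17, 2, -19]

insert 32:
  append 32 at index 5 → [13, 0, -17, -19, -14, 32]
  32 > parent -17 at index 2, swap → [13, 0, 32, -19, -14, -17]
  32 > parent 13 at index 0, swap → [32, 0, 13, -19, -14, -17]
insert 2:
  append 2 at index 6 → [32, 0, 13, -19, -14, -17, 2] (no swap needed)
extract-max → returns 32:
  remove root 32; move last element 2 to root → [2, 0, 13, -19, -14, -17]
  2 vs larger child 13 at index 2, swap → [13, 0, 2, -19, -14, -17]
insert 6:
  append 6 at index 6 → [13, 0, 2, -19, -14, -17, 6]
  6 > parent 2 at index 2, swap → [13, 0, 6, -19, -14, -17, 2]
insert 28:
  append 28 at index 7 → [13, 0, 6, -19, -14, -17, 2, 28]
  28 > parent -19 at index 3, swap → [13, 0, 6, 28, -14, -17, 2, -19]
  28 > parent 0 at index 1, swap → [13, 28, 6, 0, -14, -17, 2, -19]
  28 > parent 13 at index 0, swap → [28, 13, 6, 0, -14, -17, 2, -19]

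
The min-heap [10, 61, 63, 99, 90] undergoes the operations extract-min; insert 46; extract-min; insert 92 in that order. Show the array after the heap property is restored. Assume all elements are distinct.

extract-min → returns 10:
  remove root 10; move last element 90 to root → [90, 61, 63, 99]
  90 vs smaller child 61 at index 1, swap → [61, 90, 63, 99]
insert 46:
  append 46 at index 4 → [61, 90, 63, 99, 46]
  46 < parent 90 at index 1, swap → [61, 46, 63, 99, 90]
  46 < parent 61 at index 0, swap → [46, 61, 63, 99, 90]
extract-min → returns 46:
  remove root 46; move last element 90 to root → [90, 61, 63, 99]
  90 vs smaller child 61 at index 1, swap → [61, 90, 63, 99]
insert 92:
  append 92 at index 4 → [61, 90, 63, 99, 92] (no swap needed)

[61, 90, 63, 99, 92]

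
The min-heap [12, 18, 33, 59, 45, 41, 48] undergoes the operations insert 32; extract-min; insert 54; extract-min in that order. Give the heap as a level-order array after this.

[32, 45, 33, 54, 59, 41, 48]

insert 32:
  append 32 at index 7 → [12, 18, 33, 59, 45, 41, 48, 32]
  32 < parent 59 at index 3, swap → [12, 18, 33, 32, 45, 41, 48, 59]
extract-min → returns 12:
  remove root 12; move last element 59 to root → [59, 18, 33, 32, 45, 41, 48]
  59 vs smaller child 18 at index 1, swap → [18, 59, 33, 32, 45, 41, 48]
  59 vs smaller child 32 at index 3, swap → [18, 32, 33, 59, 45, 41, 48]
insert 54:
  append 54 at index 7 → [18, 32, 33, 59, 45, 41, 48, 54]
  54 < parent 59 at index 3, swap → [18, 32, 33, 54, 45, 41, 48, 59]
extract-min → returns 18:
  remove root 18; move last element 59 to root → [59, 32, 33, 54, 45, 41, 48]
  59 vs smaller child 32 at index 1, swap → [32, 59, 33, 54, 45, 41, 48]
  59 vs smaller child 45 at index 4, swap → [32, 45, 33, 54, 59, 41, 48]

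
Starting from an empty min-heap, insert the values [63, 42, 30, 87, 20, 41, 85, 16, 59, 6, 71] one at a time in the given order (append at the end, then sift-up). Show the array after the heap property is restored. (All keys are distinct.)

[6, 16, 41, 30, 20, 42, 85, 87, 59, 63, 71]

Insert 63:
  append 63 at index 0 → [63] (no swap needed)
Insert 42:
  append 42 at index 1 → [63, 42]
  42 < parent 63 at index 0, swap → [42, 63]
Insert 30:
  append 30 at index 2 → [42, 63, 30]
  30 < parent 42 at index 0, swap → [30, 63, 42]
Insert 87:
  append 87 at index 3 → [30, 63, 42, 87] (no swap needed)
Insert 20:
  append 20 at index 4 → [30, 63, 42, 87, 20]
  20 < parent 63 at index 1, swap → [30, 20, 42, 87, 63]
  20 < parent 30 at index 0, swap → [20, 30, 42, 87, 63]
Insert 41:
  append 41 at index 5 → [20, 30, 42, 87, 63, 41]
  41 < parent 42 at index 2, swap → [20, 30, 41, 87, 63, 42]
Insert 85:
  append 85 at index 6 → [20, 30, 41, 87, 63, 42, 85] (no swap needed)
Insert 16:
  append 16 at index 7 → [20, 30, 41, 87, 63, 42, 85, 16]
  16 < parent 87 at index 3, swap → [20, 30, 41, 16, 63, 42, 85, 87]
  16 < parent 30 at index 1, swap → [20, 16, 41, 30, 63, 42, 85, 87]
  16 < parent 20 at index 0, swap → [16, 20, 41, 30, 63, 42, 85, 87]
Insert 59:
  append 59 at index 8 → [16, 20, 41, 30, 63, 42, 85, 87, 59] (no swap needed)
Insert 6:
  append 6 at index 9 → [16, 20, 41, 30, 63, 42, 85, 87, 59, 6]
  6 < parent 63 at index 4, swap → [16, 20, 41, 30, 6, 42, 85, 87, 59, 63]
  6 < parent 20 at index 1, swap → [16, 6, 41, 30, 20, 42, 85, 87, 59, 63]
  6 < parent 16 at index 0, swap → [6, 16, 41, 30, 20, 42, 85, 87, 59, 63]
Insert 71:
  append 71 at index 10 → [6, 16, 41, 30, 20, 42, 85, 87, 59, 63, 71] (no swap needed)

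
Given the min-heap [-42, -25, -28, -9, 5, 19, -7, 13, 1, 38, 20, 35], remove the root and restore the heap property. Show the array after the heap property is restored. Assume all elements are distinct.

[-28, -25, -7, -9, 5, 19, 35, 13, 1, 38, 20]

remove root -42; move last element 35 to root → [35, -25, -28, -9, 5, 19, -7, 13, 1, 38, 20]
35 vs smaller child -28 at index 2, swap → [-28, -25, 35, -9, 5, 19, -7, 13, 1, 38, 20]
35 vs smaller child -7 at index 6, swap → [-28, -25, -7, -9, 5, 19, 35, 13, 1, 38, 20]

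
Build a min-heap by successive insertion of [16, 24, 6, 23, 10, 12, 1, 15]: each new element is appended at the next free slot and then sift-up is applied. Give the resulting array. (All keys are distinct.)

[1, 10, 6, 15, 23, 16, 12, 24]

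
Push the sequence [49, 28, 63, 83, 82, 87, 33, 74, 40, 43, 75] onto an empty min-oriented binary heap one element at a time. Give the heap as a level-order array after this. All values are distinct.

[28, 40, 33, 49, 43, 87, 63, 83, 74, 82, 75]

Insert 49:
  append 49 at index 0 → [49] (no swap needed)
Insert 28:
  append 28 at index 1 → [49, 28]
  28 < parent 49 at index 0, swap → [28, 49]
Insert 63:
  append 63 at index 2 → [28, 49, 63] (no swap needed)
Insert 83:
  append 83 at index 3 → [28, 49, 63, 83] (no swap needed)
Insert 82:
  append 82 at index 4 → [28, 49, 63, 83, 82] (no swap needed)
Insert 87:
  append 87 at index 5 → [28, 49, 63, 83, 82, 87] (no swap needed)
Insert 33:
  append 33 at index 6 → [28, 49, 63, 83, 82, 87, 33]
  33 < parent 63 at index 2, swap → [28, 49, 33, 83, 82, 87, 63]
Insert 74:
  append 74 at index 7 → [28, 49, 33, 83, 82, 87, 63, 74]
  74 < parent 83 at index 3, swap → [28, 49, 33, 74, 82, 87, 63, 83]
Insert 40:
  append 40 at index 8 → [28, 49, 33, 74, 82, 87, 63, 83, 40]
  40 < parent 74 at index 3, swap → [28, 49, 33, 40, 82, 87, 63, 83, 74]
  40 < parent 49 at index 1, swap → [28, 40, 33, 49, 82, 87, 63, 83, 74]
Insert 43:
  append 43 at index 9 → [28, 40, 33, 49, 82, 87, 63, 83, 74, 43]
  43 < parent 82 at index 4, swap → [28, 40, 33, 49, 43, 87, 63, 83, 74, 82]
Insert 75:
  append 75 at index 10 → [28, 40, 33, 49, 43, 87, 63, 83, 74, 82, 75] (no swap needed)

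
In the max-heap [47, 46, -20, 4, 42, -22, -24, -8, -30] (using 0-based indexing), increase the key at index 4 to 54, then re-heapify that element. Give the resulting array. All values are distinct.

set index 4 from 42 to 54 → [47, 46, -20, 4, 54, -22, -24, -8, -30]
54 > parent 46 at index 1, swap → [47, 54, -20, 4, 46, -22, -24, -8, -30]
54 > parent 47 at index 0, swap → [54, 47, -20, 4, 46, -22, -24, -8, -30]

[54, 47, -20, 4, 46, -22, -24, -8, -30]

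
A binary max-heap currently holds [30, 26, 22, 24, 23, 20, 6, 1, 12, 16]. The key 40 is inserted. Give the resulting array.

append 40 at index 10 → [30, 26, 22, 24, 23, 20, 6, 1, 12, 16, 40]
40 > parent 23 at index 4, swap → [30, 26, 22, 24, 40, 20, 6, 1, 12, 16, 23]
40 > parent 26 at index 1, swap → [30, 40, 22, 24, 26, 20, 6, 1, 12, 16, 23]
40 > parent 30 at index 0, swap → [40, 30, 22, 24, 26, 20, 6, 1, 12, 16, 23]

[40, 30, 22, 24, 26, 20, 6, 1, 12, 16, 23]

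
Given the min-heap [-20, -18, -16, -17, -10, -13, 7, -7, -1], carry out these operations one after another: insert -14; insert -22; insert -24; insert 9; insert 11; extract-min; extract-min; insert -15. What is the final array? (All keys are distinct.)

[-20, -18, -16, -17, -14, -15, 7, -7, -1, -10, 9, 11, -13]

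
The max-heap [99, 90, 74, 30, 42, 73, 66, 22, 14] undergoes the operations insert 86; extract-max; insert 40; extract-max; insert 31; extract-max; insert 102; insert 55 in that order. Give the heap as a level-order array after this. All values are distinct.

insert 86:
  append 86 at index 9 → [99, 90, 74, 30, 42, 73, 66, 22, 14, 86]
  86 > parent 42 at index 4, swap → [99, 90, 74, 30, 86, 73, 66, 22, 14, 42]
extract-max → returns 99:
  remove root 99; move last element 42 to root → [42, 90, 74, 30, 86, 73, 66, 22, 14]
  42 vs larger child 90 at index 1, swap → [90, 42, 74, 30, 86, 73, 66, 22, 14]
  42 vs larger child 86 at index 4, swap → [90, 86, 74, 30, 42, 73, 66, 22, 14]
insert 40:
  append 40 at index 9 → [90, 86, 74, 30, 42, 73, 66, 22, 14, 40] (no swap needed)
extract-max → returns 90:
  remove root 90; move last element 40 to root → [40, 86, 74, 30, 42, 73, 66, 22, 14]
  40 vs larger child 86 at index 1, swap → [86, 40, 74, 30, 42, 73, 66, 22, 14]
  40 vs larger child 42 at index 4, swap → [86, 42, 74, 30, 40, 73, 66, 22, 14]
insert 31:
  append 31 at index 9 → [86, 42, 74, 30, 40, 73, 66, 22, 14, 31] (no swap needed)
extract-max → returns 86:
  remove root 86; move last element 31 to root → [31, 42, 74, 30, 40, 73, 66, 22, 14]
  31 vs larger child 74 at index 2, swap → [74, 42, 31, 30, 40, 73, 66, 22, 14]
  31 vs larger child 73 at index 5, swap → [74, 42, 73, 30, 40, 31, 66, 22, 14]
insert 102:
  append 102 at index 9 → [74, 42, 73, 30, 40, 31, 66, 22, 14, 102]
  102 > parent 40 at index 4, swap → [74, 42, 73, 30, 102, 31, 66, 22, 14, 40]
  102 > parent 42 at index 1, swap → [74, 102, 73, 30, 42, 31, 66, 22, 14, 40]
  102 > parent 74 at index 0, swap → [102, 74, 73, 30, 42, 31, 66, 22, 14, 40]
insert 55:
  append 55 at index 10 → [102, 74, 73, 30, 42, 31, 66, 22, 14, 40, 55]
  55 > parent 42 at index 4, swap → [102, 74, 73, 30, 55, 31, 66, 22, 14, 40, 42]

[102, 74, 73, 30, 55, 31, 66, 22, 14, 40, 42]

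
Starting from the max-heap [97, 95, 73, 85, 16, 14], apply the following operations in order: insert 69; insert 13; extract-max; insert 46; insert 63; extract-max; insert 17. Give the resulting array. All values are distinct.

insert 69:
  append 69 at index 6 → [97, 95, 73, 85, 16, 14, 69] (no swap needed)
insert 13:
  append 13 at index 7 → [97, 95, 73, 85, 16, 14, 69, 13] (no swap needed)
extract-max → returns 97:
  remove root 97; move last element 13 to root → [13, 95, 73, 85, 16, 14, 69]
  13 vs larger child 95 at index 1, swap → [95, 13, 73, 85, 16, 14, 69]
  13 vs larger child 85 at index 3, swap → [95, 85, 73, 13, 16, 14, 69]
insert 46:
  append 46 at index 7 → [95, 85, 73, 13, 16, 14, 69, 46]
  46 > parent 13 at index 3, swap → [95, 85, 73, 46, 16, 14, 69, 13]
insert 63:
  append 63 at index 8 → [95, 85, 73, 46, 16, 14, 69, 13, 63]
  63 > parent 46 at index 3, swap → [95, 85, 73, 63, 16, 14, 69, 13, 46]
extract-max → returns 95:
  remove root 95; move last element 46 to root → [46, 85, 73, 63, 16, 14, 69, 13]
  46 vs larger child 85 at index 1, swap → [85, 46, 73, 63, 16, 14, 69, 13]
  46 vs larger child 63 at index 3, swap → [85, 63, 73, 46, 16, 14, 69, 13]
insert 17:
  append 17 at index 8 → [85, 63, 73, 46, 16, 14, 69, 13, 17] (no swap needed)

[85, 63, 73, 46, 16, 14, 69, 13, 17]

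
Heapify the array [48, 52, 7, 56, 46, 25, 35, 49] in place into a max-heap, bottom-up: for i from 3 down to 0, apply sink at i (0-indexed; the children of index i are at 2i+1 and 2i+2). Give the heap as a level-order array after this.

sift down from index 3: already satisfies heap property
sift down from index 2:
  7 vs larger child 35 at index 6, swap → [48, 52, 35, 56, 46, 25, 7, 49]
sift down from index 1:
  52 vs larger child 56 at index 3, swap → [48, 56, 35, 52, 46, 25, 7, 49]
sift down from index 0:
  48 vs larger child 56 at index 1, swap → [56, 48, 35, 52, 46, 25, 7, 49]
  48 vs larger child 52 at index 3, swap → [56, 52, 35, 48, 46, 25, 7, 49]
  48 vs only child 49 at index 7, swap → [56, 52, 35, 49, 46, 25, 7, 48]

[56, 52, 35, 49, 46, 25, 7, 48]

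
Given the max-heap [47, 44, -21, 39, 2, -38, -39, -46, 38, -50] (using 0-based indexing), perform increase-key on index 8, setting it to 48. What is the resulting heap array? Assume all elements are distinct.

set index 8 from 38 to 48 → [47, 44, -21, 39, 2, -38, -39, -46, 48, -50]
48 > parent 39 at index 3, swap → [47, 44, -21, 48, 2, -38, -39, -46, 39, -50]
48 > parent 44 at index 1, swap → [47, 48, -21, 44, 2, -38, -39, -46, 39, -50]
48 > parent 47 at index 0, swap → [48, 47, -21, 44, 2, -38, -39, -46, 39, -50]

[48, 47, -21, 44, 2, -38, -39, -46, 39, -50]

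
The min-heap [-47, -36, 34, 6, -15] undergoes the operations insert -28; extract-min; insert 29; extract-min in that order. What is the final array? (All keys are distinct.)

[-28, -15, 29, 6, 34]

insert -28:
  append -28 at index 5 → [-47, -36, 34, 6, -15, -28]
  -28 < parent 34 at index 2, swap → [-47, -36, -28, 6, -15, 34]
extract-min → returns -47:
  remove root -47; move last element 34 to root → [34, -36, -28, 6, -15]
  34 vs smaller child -36 at index 1, swap → [-36, 34, -28, 6, -15]
  34 vs smaller child -15 at index 4, swap → [-36, -15, -28, 6, 34]
insert 29:
  append 29 at index 5 → [-36, -15, -28, 6, 34, 29] (no swap needed)
extract-min → returns -36:
  remove root -36; move last element 29 to root → [29, -15, -28, 6, 34]
  29 vs smaller child -28 at index 2, swap → [-28, -15, 29, 6, 34]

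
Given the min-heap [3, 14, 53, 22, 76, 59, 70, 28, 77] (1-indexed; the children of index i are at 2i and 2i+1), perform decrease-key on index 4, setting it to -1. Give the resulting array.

[-1, 3, 53, 14, 76, 59, 70, 28, 77]

set index 4 from 22 to -1 → [3, 14, 53, -1, 76, 59, 70, 28, 77]
-1 < parent 14 at index 2, swap → [3, -1, 53, 14, 76, 59, 70, 28, 77]
-1 < parent 3 at index 1, swap → [-1, 3, 53, 14, 76, 59, 70, 28, 77]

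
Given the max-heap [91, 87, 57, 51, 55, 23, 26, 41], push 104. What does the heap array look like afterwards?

[104, 91, 57, 87, 55, 23, 26, 41, 51]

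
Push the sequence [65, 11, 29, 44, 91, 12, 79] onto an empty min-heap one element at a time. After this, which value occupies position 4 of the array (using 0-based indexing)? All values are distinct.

91

Insert 65:
  append 65 at index 0 → [65] (no swap needed)
Insert 11:
  append 11 at index 1 → [65, 11]
  11 < parent 65 at index 0, swap → [11, 65]
Insert 29:
  append 29 at index 2 → [11, 65, 29] (no swap needed)
Insert 44:
  append 44 at index 3 → [11, 65, 29, 44]
  44 < parent 65 at index 1, swap → [11, 44, 29, 65]
Insert 91:
  append 91 at index 4 → [11, 44, 29, 65, 91] (no swap needed)
Insert 12:
  append 12 at index 5 → [11, 44, 29, 65, 91, 12]
  12 < parent 29 at index 2, swap → [11, 44, 12, 65, 91, 29]
Insert 79:
  append 79 at index 6 → [11, 44, 12, 65, 91, 29, 79] (no swap needed)
resulting array: [11, 44, 12, 65, 91, 29, 79]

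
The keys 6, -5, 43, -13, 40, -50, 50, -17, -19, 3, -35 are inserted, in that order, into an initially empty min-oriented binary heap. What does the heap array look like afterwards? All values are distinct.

Insert 6:
  append 6 at index 0 → [6] (no swap needed)
Insert -5:
  append -5 at index 1 → [6, -5]
  -5 < parent 6 at index 0, swap → [-5, 6]
Insert 43:
  append 43 at index 2 → [-5, 6, 43] (no swap needed)
Insert -13:
  append -13 at index 3 → [-5, 6, 43, -13]
  -13 < parent 6 at index 1, swap → [-5, -13, 43, 6]
  -13 < parent -5 at index 0, swap → [-13, -5, 43, 6]
Insert 40:
  append 40 at index 4 → [-13, -5, 43, 6, 40] (no swap needed)
Insert -50:
  append -50 at index 5 → [-13, -5, 43, 6, 40, -50]
  -50 < parent 43 at index 2, swap → [-13, -5, -50, 6, 40, 43]
  -50 < parent -13 at index 0, swap → [-50, -5, -13, 6, 40, 43]
Insert 50:
  append 50 at index 6 → [-50, -5, -13, 6, 40, 43, 50] (no swap needed)
Insert -17:
  append -17 at index 7 → [-50, -5, -13, 6, 40, 43, 50, -17]
  -17 < parent 6 at index 3, swap → [-50, -5, -13, -17, 40, 43, 50, 6]
  -17 < parent -5 at index 1, swap → [-50, -17, -13, -5, 40, 43, 50, 6]
Insert -19:
  append -19 at index 8 → [-50, -17, -13, -5, 40, 43, 50, 6, -19]
  -19 < parent -5 at index 3, swap → [-50, -17, -13, -19, 40, 43, 50, 6, -5]
  -19 < parent -17 at index 1, swap → [-50, -19, -13, -17, 40, 43, 50, 6, -5]
Insert 3:
  append 3 at index 9 → [-50, -19, -13, -17, 40, 43, 50, 6, -5, 3]
  3 < parent 40 at index 4, swap → [-50, -19, -13, -17, 3, 43, 50, 6, -5, 40]
Insert -35:
  append -35 at index 10 → [-50, -19, -13, -17, 3, 43, 50, 6, -5, 40, -35]
  -35 < parent 3 at index 4, swap → [-50, -19, -13, -17, -35, 43, 50, 6, -5, 40, 3]
  -35 < parent -19 at index 1, swap → [-50, -35, -13, -17, -19, 43, 50, 6, -5, 40, 3]

[-50, -35, -13, -17, -19, 43, 50, 6, -5, 40, 3]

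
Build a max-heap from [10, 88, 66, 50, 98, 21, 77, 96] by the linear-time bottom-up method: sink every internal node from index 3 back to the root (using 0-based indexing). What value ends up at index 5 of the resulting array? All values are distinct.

sift down from index 3:
  50 vs only child 96 at index 7, swap → [10, 88, 66, 96, 98, 21, 77, 50]
sift down from index 2:
  66 vs larger child 77 at index 6, swap → [10, 88, 77, 96, 98, 21, 66, 50]
sift down from index 1:
  88 vs larger child 98 at index 4, swap → [10, 98, 77, 96, 88, 21, 66, 50]
sift down from index 0:
  10 vs larger child 98 at index 1, swap → [98, 10, 77, 96, 88, 21, 66, 50]
  10 vs larger child 96 at index 3, swap → [98, 96, 77, 10, 88, 21, 66, 50]
  10 vs only child 50 at index 7, swap → [98, 96, 77, 50, 88, 21, 66, 10]
resulting array: [98, 96, 77, 50, 88, 21, 66, 10]

21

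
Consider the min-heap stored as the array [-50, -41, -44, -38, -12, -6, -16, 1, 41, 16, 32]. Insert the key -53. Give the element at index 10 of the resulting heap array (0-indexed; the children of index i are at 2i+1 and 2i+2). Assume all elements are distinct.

append -53 at index 11 → [-50, -41, -44, -38, -12, -6, -16, 1, 41, 16, 32, -53]
-53 < parent -6 at index 5, swap → [-50, -41, -44, -38, -12, -53, -16, 1, 41, 16, 32, -6]
-53 < parent -44 at index 2, swap → [-50, -41, -53, -38, -12, -44, -16, 1, 41, 16, 32, -6]
-53 < parent -50 at index 0, swap → [-53, -41, -50, -38, -12, -44, -16, 1, 41, 16, 32, -6]
resulting array: [-53, -41, -50, -38, -12, -44, -16, 1, 41, 16, 32, -6]

32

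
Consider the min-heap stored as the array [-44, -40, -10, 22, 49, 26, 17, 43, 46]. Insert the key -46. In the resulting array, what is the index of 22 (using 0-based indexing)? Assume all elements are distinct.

append -46 at index 9 → [-44, -40, -10, 22, 49, 26, 17, 43, 46, -46]
-46 < parent 49 at index 4, swap → [-44, -40, -10, 22, -46, 26, 17, 43, 46, 49]
-46 < parent -40 at index 1, swap → [-44, -46, -10, 22, -40, 26, 17, 43, 46, 49]
-46 < parent -44 at index 0, swap → [-46, -44, -10, 22, -40, 26, 17, 43, 46, 49]
resulting array: [-46, -44, -10, 22, -40, 26, 17, 43, 46, 49]

3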